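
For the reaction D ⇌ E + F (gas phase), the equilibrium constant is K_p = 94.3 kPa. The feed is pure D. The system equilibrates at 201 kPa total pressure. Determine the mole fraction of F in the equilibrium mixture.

Take 1 mol D as basis and let X be its fractional conversion, so ξ = X.
Mole table: n_D = 1 − X; n_E = X; n_F = X.
n_T = Σnᵢ = 1 + X.
y_i = n_i/n_T, p_i = y_i·P. K_p = p_E p_F / (p_D).
This yields a degree-2 equation in X; solving on (0,1), X = 0.565.
Then n_F = 0.565, n_T = 1.57, so y_F = 0.361.

y_F = 0.361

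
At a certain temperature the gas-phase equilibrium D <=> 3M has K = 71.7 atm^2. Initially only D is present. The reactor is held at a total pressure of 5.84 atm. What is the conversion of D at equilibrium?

X = 0.537

Basis: 1 mol D initially; let X = conversion of D. Extent ξ = X.
At extent ξ: n_D = 1 − X; n_M = 3X.
Total moles n_T = 1 + 2X.
Mole fractions y_i = n_i/n_T; K = p_M^3 / (p_D) with p_i = y_i·P.
Equating to 71.7 atm^2 and solving on 0 < X < 1: X = 0.537.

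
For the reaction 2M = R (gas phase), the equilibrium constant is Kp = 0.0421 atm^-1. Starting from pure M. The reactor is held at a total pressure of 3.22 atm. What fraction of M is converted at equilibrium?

Basis: 1 mol M initially; let X = conversion of M. Extent ξ = 0.5X.
Mole table: n_M = 1 − X; n_R = 0.5X.
Summing: n_T = 1 − 0.5X.
y_i = n_i/n_T, p_i = y_i·P. Kp = p_R / (p_M^2).
Substituting and setting equal to 0.0421 atm^-1 gives a polynomial in X; the root in (0,1) is X = 0.195.

X = 0.195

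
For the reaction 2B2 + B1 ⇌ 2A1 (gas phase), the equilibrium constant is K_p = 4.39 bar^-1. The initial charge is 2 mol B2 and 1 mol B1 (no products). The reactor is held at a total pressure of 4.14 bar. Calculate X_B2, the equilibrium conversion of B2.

X = 0.628

Basis: 2 mol B2 initially; let X = conversion of B2. Extent ξ = X.
Moles: n_B2 = 2 − 2X; n_B1 = 1 − X; n_A1 = 2X.
n_T = Σnᵢ = 3 − X.
Mole fractions y_i = n_i/n_T; K_p = p_A1^2 / (p_B2^2 p_B1) with p_i = y_i·P.
This yields a degree-3 equation in X; solving on (0,1), X = 0.628.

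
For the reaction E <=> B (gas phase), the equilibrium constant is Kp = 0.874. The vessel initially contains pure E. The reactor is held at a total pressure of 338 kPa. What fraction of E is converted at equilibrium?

Basis: 1 mol E initially; let X = conversion of E. Extent ξ = X.
At extent ξ: n_E = 1 − X; n_B = X.
Since Δν = 0, n_T = 1 throughout.
y_i = n_i/n_T, p_i = y_i·P. Kp = p_B / (p_E).
Equating to 0.874 and solving on 0 < X < 1: X = 0.466.

X = 0.466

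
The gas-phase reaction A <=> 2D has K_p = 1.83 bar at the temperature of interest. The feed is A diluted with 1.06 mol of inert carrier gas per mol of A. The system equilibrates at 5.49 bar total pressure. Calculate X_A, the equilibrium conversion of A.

Let X = conversion of A (basis 1 mol A); extent of reaction ξ = X.
Species balance: n_A = 1 − X; n_D = 2X; n_I = 1.06 (inert).
n_T = Σnᵢ = 2.06 + X.
Mole fractions y_i = n_i/n_T; K_p = p_D^2 / (p_A) with p_i = y_i·P.
Setting this equal to 1.83 bar and taking the physical root (0 < X < 1) gives X = 0.359.

X = 0.359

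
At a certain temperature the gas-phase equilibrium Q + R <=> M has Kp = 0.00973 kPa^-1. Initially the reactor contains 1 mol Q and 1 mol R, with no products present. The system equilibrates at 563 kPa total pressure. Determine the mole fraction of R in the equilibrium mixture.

Take 1 mol Q as basis and let X be its fractional conversion, so ξ = X.
At extent ξ: n_Q = 1 − X; n_R = 1 − X; n_M = X.
Summing: n_T = 2 − X.
With p_i = (n_i/n_T)P, Kp = p_M / (p_Q p_R).
Setting this equal to 0.00973 kPa^-1 and taking the physical root (0 < X < 1) gives X = 0.607.
Then n_R = 0.393, n_T = 1.39, so y_R = 0.282.

y_R = 0.282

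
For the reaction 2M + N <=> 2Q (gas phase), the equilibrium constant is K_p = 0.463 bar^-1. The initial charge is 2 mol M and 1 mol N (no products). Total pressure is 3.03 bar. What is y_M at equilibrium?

Basis: 2 mol M initially; let X = conversion of M. Extent ξ = X.
Species balance: n_M = 2 − 2X; n_N = 1 − X; n_Q = 2X.
Summing: n_T = 3 − X.
With p_i = (n_i/n_T)P, K_p = p_Q^2 / (p_M^2 p_N).
Substituting and setting equal to 0.463 bar^-1 gives a polynomial in X; the root in (0,1) is X = 0.367.
Then n_M = 1.27, n_T = 2.63, so y_M = 0.481.

y_M = 0.481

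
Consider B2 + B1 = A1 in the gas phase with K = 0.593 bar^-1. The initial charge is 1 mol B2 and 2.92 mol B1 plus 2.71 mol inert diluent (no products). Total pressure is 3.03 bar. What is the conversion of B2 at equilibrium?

Let X = conversion of B2 (basis 1 mol B2); extent of reaction ξ = X.
Moles: n_B2 = 1 − X; n_B1 = 2.92 − X; n_A1 = X; n_I = 2.71 (inert).
n_T = Σnᵢ = 6.63 − X.
y_i = n_i/n_T, p_i = y_i·P. K = p_A1 / (p_B2 p_B1).
Equating to 0.593 bar^-1 and solving on 0 < X < 1: X = 0.420.

X = 0.420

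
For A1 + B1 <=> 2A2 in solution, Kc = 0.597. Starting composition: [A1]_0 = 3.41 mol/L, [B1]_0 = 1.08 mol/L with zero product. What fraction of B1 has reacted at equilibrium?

Let X = conversion of B1; extent ξ = 1.08·X mol/L.
Concentrations: [A1] = 3.41 − 1.08X; [B1] = 1.08 − 1.08X; [A2] = 2.16X.
Kc = [A2]^2 / ([A1] [B1]).
Solving Kc = 0.597 for X ∈ (0,1): X = 0.464.

X = 0.464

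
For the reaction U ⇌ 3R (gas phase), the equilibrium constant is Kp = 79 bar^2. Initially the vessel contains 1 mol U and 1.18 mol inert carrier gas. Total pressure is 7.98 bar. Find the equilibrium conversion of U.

X = 0.596

Let X = conversion of U (basis 1 mol U); extent of reaction ξ = X.
Moles: n_U = 1 − X; n_R = 3X; n_I = 1.18 (inert).
Summing: n_T = 2.18 + 2X.
y_i = n_i/n_T, p_i = y_i·P. Kp = p_R^3 / (p_U).
Substituting and setting equal to 79 bar^2 gives a polynomial in X; the root in (0,1) is X = 0.596.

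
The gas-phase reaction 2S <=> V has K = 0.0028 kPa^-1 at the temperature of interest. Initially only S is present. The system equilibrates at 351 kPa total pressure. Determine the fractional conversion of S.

Basis: 1 mol S initially; let X = conversion of S. Extent ξ = 0.5X.
At extent ξ: n_S = 1 − X; n_V = 0.5X.
Total moles n_T = 1 − 0.5X.
y_i = n_i/n_T, p_i = y_i·P. K = p_V / (p_S^2).
Equating to 0.0028 kPa^-1 and solving on 0 < X < 1: X = 0.550.

X = 0.550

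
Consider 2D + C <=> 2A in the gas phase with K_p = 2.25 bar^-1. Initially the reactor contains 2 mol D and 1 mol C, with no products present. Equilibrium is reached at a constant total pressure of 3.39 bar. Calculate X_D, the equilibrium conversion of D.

Take 2 mol D as basis and let X be its fractional conversion, so ξ = X.
At extent ξ: n_D = 2 − 2X; n_C = 1 − X; n_A = 2X.
Summing: n_T = 3 − X.
Mole fractions y_i = n_i/n_T; K_p = p_A^2 / (p_D^2 p_C) with p_i = y_i·P.
Equating to 2.25 bar^-1 and solving on 0 < X < 1: X = 0.543.

X = 0.543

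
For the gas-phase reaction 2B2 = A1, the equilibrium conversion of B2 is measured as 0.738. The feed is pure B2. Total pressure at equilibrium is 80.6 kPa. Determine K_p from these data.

K_p = 0.0421 kPa^-1

Basis: 1 mol B2 initially; let X = conversion of B2. Extent ξ = 0.5X.
Mole table: n_B2 = 1 − X; n_A1 = 0.5X.
Summing: n_T = 1 − 0.5X.
At X = 0.738: n_B2 = 0.262, n_A1 = 0.369, n_T = 0.631.
p_i = (n_i/n_T)·P. K_p = p_A1 / (p_B2^2) = 0.0421 kPa^-1.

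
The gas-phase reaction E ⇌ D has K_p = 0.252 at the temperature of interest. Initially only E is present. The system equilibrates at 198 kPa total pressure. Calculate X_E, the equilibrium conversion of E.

Take 1 mol E as basis and let X be its fractional conversion, so ξ = X.
Mole table: n_E = 1 − X; n_D = X.
Since Δν = 0, n_T = 1 throughout.
Mole fractions y_i = n_i/n_T; K_p = p_D / (p_E) with p_i = y_i·P.
Equating to 0.252 and solving on 0 < X < 1: X = 0.201.

X = 0.201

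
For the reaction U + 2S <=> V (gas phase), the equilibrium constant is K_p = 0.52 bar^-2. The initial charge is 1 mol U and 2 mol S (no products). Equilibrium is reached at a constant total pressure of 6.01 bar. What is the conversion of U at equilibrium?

Basis: 1 mol U initially; let X = conversion of U. Extent ξ = X.
At extent ξ: n_U = 1 − X; n_S = 2 − 2X; n_V = X.
Summing: n_T = 3 − 2X.
Mole fractions y_i = n_i/n_T; K_p = p_V / (p_U p_S^2) with p_i = y_i·P.
Substituting and setting equal to 0.52 bar^-2 gives a polynomial in X; the root in (0,1) is X = 0.714.

X = 0.714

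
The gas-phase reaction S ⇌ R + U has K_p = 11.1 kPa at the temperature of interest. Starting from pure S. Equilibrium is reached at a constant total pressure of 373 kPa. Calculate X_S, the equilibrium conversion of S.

X = 0.170

Basis: 1 mol S initially; let X = conversion of S. Extent ξ = X.
At extent ξ: n_S = 1 − X; n_R = X; n_U = X.
n_T = Σnᵢ = 1 + X.
y_i = n_i/n_T, p_i = y_i·P. K_p = p_R p_U / (p_S).
Setting this equal to 11.1 kPa and taking the physical root (0 < X < 1) gives X = 0.170.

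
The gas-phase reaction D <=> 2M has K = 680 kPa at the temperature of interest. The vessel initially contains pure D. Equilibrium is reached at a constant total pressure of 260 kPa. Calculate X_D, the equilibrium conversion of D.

Let X = conversion of D (basis 1 mol D); extent of reaction ξ = X.
Moles: n_D = 1 − X; n_M = 2X.
n_T = Σnᵢ = 1 + X.
With p_i = (n_i/n_T)P, K = p_M^2 / (p_D).
This yields a degree-2 equation in X; solving on (0,1), X = 0.629.

X = 0.629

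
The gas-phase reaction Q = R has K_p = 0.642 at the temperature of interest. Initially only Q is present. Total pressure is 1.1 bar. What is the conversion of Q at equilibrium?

X = 0.391

Basis: 1 mol Q initially; let X = conversion of Q. Extent ξ = X.
At extent ξ: n_Q = 1 − X; n_R = X.
Since Δν = 0, n_T = 1 throughout.
y_i = n_i/n_T, p_i = y_i·P. K_p = p_R / (p_Q).
Equating to 0.642 and solving on 0 < X < 1: X = 0.391.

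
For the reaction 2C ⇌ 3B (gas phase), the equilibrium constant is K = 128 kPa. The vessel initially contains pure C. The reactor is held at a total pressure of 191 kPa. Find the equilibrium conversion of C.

Basis: 1 mol C initially; let X = conversion of C. Extent ξ = 0.5X.
Species balance: n_C = 1 − X; n_B = 1.5X.
Total moles n_T = 1 + 0.5X.
y_i = n_i/n_T, p_i = y_i·P. K = p_B^3 / (p_C^2).
Setting this equal to 128 kPa and taking the physical root (0 < X < 1) gives X = 0.429.

X = 0.429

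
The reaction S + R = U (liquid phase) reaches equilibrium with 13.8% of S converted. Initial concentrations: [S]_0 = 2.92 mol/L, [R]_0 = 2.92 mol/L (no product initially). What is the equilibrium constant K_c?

K_c = 0.0636 L/mol

Let X = conversion of S.
Concentrations: [S] = 2.92 − 2.92X; [R] = 2.92 − 2.92X; [U] = 2.92X.
At X = 0.138: [S] = 2.52, [R] = 2.52, [U] = 0.403.
K_c = [U] / ([S] [R]) = 0.0636 L/mol.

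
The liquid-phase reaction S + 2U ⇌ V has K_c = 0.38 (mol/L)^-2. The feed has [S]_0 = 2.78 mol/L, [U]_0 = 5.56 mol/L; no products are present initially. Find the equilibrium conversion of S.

Let X = conversion of S; extent ξ = 2.78·X mol/L.
Concentrations: [S] = 2.78 − 2.78X; [U] = 5.56 − 5.56X; [V] = 2.78X.
K_c = [V] / ([S] [U]^2).
Equating to 0.38 (mol/L)^-2: the physical root is X = 0.624.

X = 0.624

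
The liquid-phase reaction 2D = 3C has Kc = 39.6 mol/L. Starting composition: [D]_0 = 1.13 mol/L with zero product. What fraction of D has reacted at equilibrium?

Let X = conversion of D; extent ξ = 1.13X/2 mol/L.
Concentrations: [D] = 1.13 − 1.13X; [C] = 1.69X.
Kc = [C]^3 / ([D]^2).
Setting equal to 39.6 and solving for X on (0,1) gives X = 0.784.

X = 0.784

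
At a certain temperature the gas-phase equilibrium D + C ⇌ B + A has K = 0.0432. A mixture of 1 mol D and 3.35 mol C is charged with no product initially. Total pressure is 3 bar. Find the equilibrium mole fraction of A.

y_A = 0.070

Basis: 1 mol D initially; let X = conversion of D. Extent ξ = X.
Species balance: n_D = 1 − X; n_C = 3.35 − X; n_B = X; n_A = X.
n_T stays at 4.35 (no change in mole number).
y_i = n_i/n_T, p_i = y_i·P. K = p_B p_A / (p_D p_C).
Substituting and setting equal to 0.0432 gives a polynomial in X; the root in (0,1) is X = 0.303.
Then n_A = 0.303, n_T = 4.35, so y_A = 0.070.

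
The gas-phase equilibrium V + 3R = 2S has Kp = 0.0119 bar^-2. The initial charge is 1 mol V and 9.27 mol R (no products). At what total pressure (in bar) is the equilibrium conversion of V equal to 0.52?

P = 5.93 bar

Basis: 1 mol V initially; let X = conversion of V. Extent ξ = X.
Species balance: n_V = 1 − X; n_R = 9.27 − 3X; n_S = 2X.
n_T = Σnᵢ = 10.3 − 2X.
Kp = p_S^2 / (p_V p_R^3) with p_i = (n_i/n_T)·P.
At X = 0.52: the mole-fraction product g(X) = Π y_i^ν_i = 0.4189. Since Kp = g(X)·P^{-2}, P = (g/Kp)^(1/2) = (0.4189/0.0119)^(1/2) = 5.93 bar.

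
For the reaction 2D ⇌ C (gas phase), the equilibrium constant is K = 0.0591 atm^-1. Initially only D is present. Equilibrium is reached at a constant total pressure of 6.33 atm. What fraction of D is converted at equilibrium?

Basis: 1 mol D initially; let X = conversion of D. Extent ξ = 0.5X.
Mole table: n_D = 1 − X; n_C = 0.5X.
Total moles n_T = 1 − 0.5X.
Mole fractions y_i = n_i/n_T; K = p_C / (p_D^2) with p_i = y_i·P.
This yields a degree-2 equation in X; solving on (0,1), X = 0.367.

X = 0.367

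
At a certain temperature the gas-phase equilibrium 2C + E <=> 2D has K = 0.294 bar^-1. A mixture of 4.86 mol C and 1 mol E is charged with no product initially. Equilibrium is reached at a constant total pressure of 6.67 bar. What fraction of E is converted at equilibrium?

X = 0.648

Let X = conversion of E (basis 1 mol E); extent of reaction ξ = X.
Mole table: n_C = 4.86 − 2X; n_E = 1 − X; n_D = 2X.
Summing: n_T = 5.86 − X.
y_i = n_i/n_T, p_i = y_i·P. K = p_D^2 / (p_C^2 p_E).
Setting this equal to 0.294 bar^-1 and taking the physical root (0 < X < 1) gives X = 0.648.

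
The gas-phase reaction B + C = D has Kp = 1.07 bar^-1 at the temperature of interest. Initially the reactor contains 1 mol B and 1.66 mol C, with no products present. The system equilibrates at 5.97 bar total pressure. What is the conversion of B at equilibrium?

Basis: 1 mol B initially; let X = conversion of B. Extent ξ = X.
Species balance: n_B = 1 − X; n_C = 1.66 − X; n_D = X.
n_T = Σnᵢ = 2.66 − X.
y_i = n_i/n_T, p_i = y_i·P. Kp = p_D / (p_B p_C).
Substituting and setting equal to 1.07 bar^-1 gives a polynomial in X; the root in (0,1) is X = 0.752.

X = 0.752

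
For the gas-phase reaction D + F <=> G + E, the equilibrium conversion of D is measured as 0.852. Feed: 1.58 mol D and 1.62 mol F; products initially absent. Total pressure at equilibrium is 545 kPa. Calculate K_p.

Basis: 1.58 mol D initially; let X = conversion of D. Extent ξ = 1.58X.
Species balance: n_D = 1.58 − 1.58X; n_F = 1.62 − 1.58X; n_G = 1.58X; n_E = 1.58X.
Total moles n_T = 3.2 (Δν = 0, constant).
At X = 0.852: n_D = 0.234, n_F = 0.274, n_G = 1.35, n_E = 1.35, n_T = 3.2.
p_i = (n_i/n_T)·P. K_p = p_G p_E / (p_D p_F) = 28.3.

K_p = 28.3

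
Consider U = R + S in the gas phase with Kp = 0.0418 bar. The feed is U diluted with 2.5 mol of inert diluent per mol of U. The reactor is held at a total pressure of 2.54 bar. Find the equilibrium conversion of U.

Basis: 1 mol U initially; let X = conversion of U. Extent ξ = X.
Mole table: n_U = 1 − X; n_R = X; n_S = X; n_I = 2.5 (inert).
Total moles n_T = 3.5 + X.
With p_i = (n_i/n_T)P, Kp = p_R p_S / (p_U).
Setting this equal to 0.0418 bar and taking the physical root (0 < X < 1) gives X = 0.219.

X = 0.219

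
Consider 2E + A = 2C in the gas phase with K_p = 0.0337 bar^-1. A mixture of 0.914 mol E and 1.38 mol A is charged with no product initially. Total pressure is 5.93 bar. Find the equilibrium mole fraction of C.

y_C = 0.107

Basis: 0.914 mol E initially; let X = conversion of E. Extent ξ = 0.457X.
Mole table: n_E = 0.914 − 0.914X; n_A = 1.38 − 0.457X; n_C = 0.914X.
Summing: n_T = 2.29 − 0.457X.
With p_i = (n_i/n_T)P, K_p = p_C^2 / (p_E^2 p_A).
Equating to 0.0337 bar^-1 and solving on 0 < X < 1: X = 0.254.
Then n_C = 0.232, n_T = 2.18, so y_C = 0.107.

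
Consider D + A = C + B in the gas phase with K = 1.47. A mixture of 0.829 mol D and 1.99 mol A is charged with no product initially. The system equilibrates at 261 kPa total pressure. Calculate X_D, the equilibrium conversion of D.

Basis: 0.829 mol D initially; let X = conversion of D. Extent ξ = 0.829X.
Moles: n_D = 0.829 − 0.829X; n_A = 1.99 − 0.829X; n_C = 0.829X; n_B = 0.829X.
Total moles n_T = 2.82 (Δν = 0, constant).
y_i = n_i/n_T, p_i = y_i·P. K = p_C p_B / (p_D p_A).
This yields a degree-2 equation in X; solving on (0,1), X = 0.760.

X = 0.760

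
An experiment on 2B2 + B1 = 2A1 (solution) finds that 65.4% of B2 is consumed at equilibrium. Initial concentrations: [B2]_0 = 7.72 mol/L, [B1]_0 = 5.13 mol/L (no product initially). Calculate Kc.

Kc = 1.37 L/mol

Let X = conversion of B2.
Concentrations: [B2] = 7.72 − 7.72X; [B1] = 5.13 − 3.86X; [A1] = 7.72X.
At X = 0.654: [B2] = 2.67, [B1] = 2.61, [A1] = 5.05.
Kc = [A1]^2 / ([B2]^2 [B1]) = 1.37 L/mol.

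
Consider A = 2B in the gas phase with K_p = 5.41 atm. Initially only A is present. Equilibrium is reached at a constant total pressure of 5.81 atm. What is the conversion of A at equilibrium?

Let X = conversion of A (basis 1 mol A); extent of reaction ξ = X.
At extent ξ: n_A = 1 − X; n_B = 2X.
Summing: n_T = 1 + X.
Mole fractions y_i = n_i/n_T; K_p = p_B^2 / (p_A) with p_i = y_i·P.
Substituting and setting equal to 5.41 atm gives a polynomial in X; the root in (0,1) is X = 0.435.

X = 0.435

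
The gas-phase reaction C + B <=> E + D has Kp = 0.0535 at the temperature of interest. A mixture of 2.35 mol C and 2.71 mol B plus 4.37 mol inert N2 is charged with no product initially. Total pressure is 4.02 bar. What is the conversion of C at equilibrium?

Take 2.35 mol C as basis and let X be its fractional conversion, so ξ = 2.35X.
Moles: n_C = 2.35 − 2.35X; n_B = 2.71 − 2.35X; n_E = 2.35X; n_D = 2.35X; n_I = 4.37 (inert).
Since Δν = 0, n_T = 9.43 throughout.
Mole fractions y_i = n_i/n_T; Kp = p_E p_D / (p_C p_B) with p_i = y_i·P.
Setting this equal to 0.0535 and taking the physical root (0 < X < 1) gives X = 0.202.

X = 0.202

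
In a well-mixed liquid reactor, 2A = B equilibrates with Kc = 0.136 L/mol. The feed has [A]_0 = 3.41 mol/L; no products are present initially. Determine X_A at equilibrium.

X = 0.369

Let X = conversion of A; extent ξ = 3.41X/2 mol/L.
Concentrations: [A] = 3.41 − 3.41X; [B] = 1.71X.
Kc = [B] / ([A]^2).
Setting equal to 0.136 and solving for X on (0,1) gives X = 0.369.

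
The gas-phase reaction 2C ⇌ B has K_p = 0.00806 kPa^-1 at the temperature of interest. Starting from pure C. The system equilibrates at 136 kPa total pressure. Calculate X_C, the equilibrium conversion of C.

Basis: 1 mol C initially; let X = conversion of C. Extent ξ = 0.5X.
Moles: n_C = 1 − X; n_B = 0.5X.
Total moles n_T = 1 − 0.5X.
With p_i = (n_i/n_T)P, K_p = p_B / (p_C^2).
Equating to 0.00806 kPa^-1 and solving on 0 < X < 1: X = 0.569.

X = 0.569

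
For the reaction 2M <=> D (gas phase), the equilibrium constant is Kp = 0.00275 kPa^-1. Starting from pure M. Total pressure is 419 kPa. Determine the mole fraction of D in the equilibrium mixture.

y_D = 0.406

Take 1 mol M as basis and let X be its fractional conversion, so ξ = 0.5X.
Mole table: n_M = 1 − X; n_D = 0.5X.
Total moles n_T = 1 − 0.5X.
y_i = n_i/n_T, p_i = y_i·P. Kp = p_D / (p_M^2).
Substituting and setting equal to 0.00275 kPa^-1 gives a polynomial in X; the root in (0,1) is X = 0.578.
Then n_D = 0.289, n_T = 0.711, so y_D = 0.406.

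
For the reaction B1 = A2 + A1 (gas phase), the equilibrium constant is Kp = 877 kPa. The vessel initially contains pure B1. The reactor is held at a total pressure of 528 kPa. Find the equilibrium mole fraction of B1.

y_B1 = 0.117

Let X = conversion of B1 (basis 1 mol B1); extent of reaction ξ = X.
At extent ξ: n_B1 = 1 − X; n_A2 = X; n_A1 = X.
n_T = Σnᵢ = 1 + X.
y_i = n_i/n_T, p_i = y_i·P. Kp = p_A2 p_A1 / (p_B1).
Substituting and setting equal to 877 kPa gives a polynomial in X; the root in (0,1) is X = 0.790.
Then n_B1 = 0.21, n_T = 1.79, so y_B1 = 0.117.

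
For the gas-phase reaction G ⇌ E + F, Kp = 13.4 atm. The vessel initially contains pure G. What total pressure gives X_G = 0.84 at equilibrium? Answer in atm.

P = 5.59 atm

Take 1 mol G as basis and let X be its fractional conversion, so ξ = X.
Species balance: n_G = 1 − X; n_E = X; n_F = X.
n_T = Σnᵢ = 1 + X.
Kp = p_E p_F / (p_G) with p_i = (n_i/n_T)·P.
At X = 0.84: the mole-fraction product g(X) = Π y_i^ν_i = 2.397. Since Kp = g(X)·P^{1}, P = (Kp/g)^(1/1) = (13.4/2.397)^(1/1) = 5.59 atm.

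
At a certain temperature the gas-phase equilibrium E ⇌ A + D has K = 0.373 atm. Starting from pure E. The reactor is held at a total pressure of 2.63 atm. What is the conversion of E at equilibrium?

Basis: 1 mol E initially; let X = conversion of E. Extent ξ = X.
Species balance: n_E = 1 − X; n_A = X; n_D = X.
n_T = Σnᵢ = 1 + X.
With p_i = (n_i/n_T)P, K = p_A p_D / (p_E).
Setting this equal to 0.373 atm and taking the physical root (0 < X < 1) gives X = 0.352.

X = 0.352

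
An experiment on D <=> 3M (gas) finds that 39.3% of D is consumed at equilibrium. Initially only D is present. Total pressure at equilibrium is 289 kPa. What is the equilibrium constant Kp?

Let X = conversion of D (basis 1 mol D); extent of reaction ξ = X.
Moles: n_D = 1 − X; n_M = 3X.
Total moles n_T = 1 + 2X.
At X = 0.393: n_D = 0.607, n_M = 1.18, n_T = 1.79.
p_i = (n_i/n_T)·P. Kp = p_M^3 / (p_D) = 7.07e+04 kPa^2.

Kp = 7.07e+04 kPa^2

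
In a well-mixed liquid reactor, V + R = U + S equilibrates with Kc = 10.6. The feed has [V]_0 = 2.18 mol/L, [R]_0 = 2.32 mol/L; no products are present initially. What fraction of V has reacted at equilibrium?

X = 0.788

Let X = conversion of V; extent ξ = 2.18·X mol/L.
Concentrations: [V] = 2.18 − 2.18X; [R] = 2.32 − 2.18X; [U] = 2.18X; [S] = 2.18X.
Kc = [U] [S] / ([V] [R]).
This equals 10.6 at X = 0.788 (the root in 0 < X < 1).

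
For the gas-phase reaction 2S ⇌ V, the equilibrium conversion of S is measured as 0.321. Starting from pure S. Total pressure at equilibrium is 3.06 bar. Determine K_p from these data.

Basis: 1 mol S initially; let X = conversion of S. Extent ξ = 0.5X.
Species balance: n_S = 1 − X; n_V = 0.5X.
n_T = Σnᵢ = 1 − 0.5X.
At X = 0.321: n_S = 0.679, n_V = 0.161, n_T = 0.84.
p_i = (n_i/n_T)·P. K_p = p_V / (p_S^2) = 0.0955 bar^-1.

K_p = 0.0955 bar^-1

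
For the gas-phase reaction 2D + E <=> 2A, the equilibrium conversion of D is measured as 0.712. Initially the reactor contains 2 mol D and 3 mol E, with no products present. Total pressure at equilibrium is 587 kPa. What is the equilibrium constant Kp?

Kp = 0.0195 kPa^-1

Basis: 2 mol D initially; let X = conversion of D. Extent ξ = X.
Moles: n_D = 2 − 2X; n_E = 3 − X; n_A = 2X.
Summing: n_T = 5 − X.
At X = 0.712: n_D = 0.576, n_E = 2.29, n_A = 1.42, n_T = 4.29.
p_i = (n_i/n_T)·P. Kp = p_A^2 / (p_D^2 p_E) = 0.0195 kPa^-1.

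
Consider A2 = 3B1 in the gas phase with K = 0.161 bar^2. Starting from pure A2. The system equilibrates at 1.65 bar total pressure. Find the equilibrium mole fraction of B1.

y_B1 = 0.339

Let X = conversion of A2 (basis 1 mol A2); extent of reaction ξ = X.
Moles: n_A2 = 1 − X; n_B1 = 3X.
Total moles n_T = 1 + 2X.
y_i = n_i/n_T, p_i = y_i·P. K = p_B1^3 / (p_A2).
This yields a degree-3 equation in X; solving on (0,1), X = 0.146.
Then n_B1 = 0.439, n_T = 1.29, so y_B1 = 0.339.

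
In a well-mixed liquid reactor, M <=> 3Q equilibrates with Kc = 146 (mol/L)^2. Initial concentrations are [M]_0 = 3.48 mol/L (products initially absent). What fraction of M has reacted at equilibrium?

X = 0.575

Let X = conversion of M; extent ξ = 3.48·X mol/L.
Concentrations: [M] = 3.48 − 3.48X; [Q] = 10.4X.
Kc = [Q]^3 / ([M]).
Setting equal to 146 and solving for X on (0,1) gives X = 0.575.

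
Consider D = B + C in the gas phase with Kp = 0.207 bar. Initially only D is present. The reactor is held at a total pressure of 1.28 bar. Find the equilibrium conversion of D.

X = 0.373

Let X = conversion of D (basis 1 mol D); extent of reaction ξ = X.
Moles: n_D = 1 − X; n_B = X; n_C = X.
Total moles n_T = 1 + X.
Mole fractions y_i = n_i/n_T; Kp = p_B p_C / (p_D) with p_i = y_i·P.
Setting this equal to 0.207 bar and taking the physical root (0 < X < 1) gives X = 0.373.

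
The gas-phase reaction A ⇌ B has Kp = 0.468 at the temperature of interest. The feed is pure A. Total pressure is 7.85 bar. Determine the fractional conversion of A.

X = 0.319

Take 1 mol A as basis and let X be its fractional conversion, so ξ = X.
Moles: n_A = 1 − X; n_B = X.
Total moles n_T = 1 (Δν = 0, constant).
Mole fractions y_i = n_i/n_T; Kp = p_B / (p_A) with p_i = y_i·P.
This yields a degree-1 equation in X; solving on (0,1), X = 0.319.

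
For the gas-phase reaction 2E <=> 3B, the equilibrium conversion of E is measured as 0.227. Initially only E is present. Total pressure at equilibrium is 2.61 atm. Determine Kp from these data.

Kp = 0.155 atm

Take 1 mol E as basis and let X be its fractional conversion, so ξ = 0.5X.
At extent ξ: n_E = 1 − X; n_B = 1.5X.
Total moles n_T = 1 + 0.5X.
At X = 0.227: n_E = 0.773, n_B = 0.341, n_T = 1.11.
p_i = (n_i/n_T)·P. Kp = p_B^3 / (p_E^2) = 0.155 atm.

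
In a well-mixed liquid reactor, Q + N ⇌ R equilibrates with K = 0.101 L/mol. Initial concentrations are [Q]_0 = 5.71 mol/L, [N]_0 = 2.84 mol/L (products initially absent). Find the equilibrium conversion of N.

Let X = conversion of N; extent ξ = 2.84·X mol/L.
Concentrations: [Q] = 5.71 − 2.84X; [N] = 2.84 − 2.84X; [R] = 2.84X.
K = [R] / ([Q] [N]).
Solving K = 0.101 for X ∈ (0,1): X = 0.326.

X = 0.326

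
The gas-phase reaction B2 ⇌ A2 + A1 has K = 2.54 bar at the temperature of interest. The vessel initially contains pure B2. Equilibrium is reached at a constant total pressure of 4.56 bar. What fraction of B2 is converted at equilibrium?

X = 0.598

Let X = conversion of B2 (basis 1 mol B2); extent of reaction ξ = X.
Moles: n_B2 = 1 − X; n_A2 = X; n_A1 = X.
n_T = Σnᵢ = 1 + X.
Mole fractions y_i = n_i/n_T; K = p_A2 p_A1 / (p_B2) with p_i = y_i·P.
Setting this equal to 2.54 bar and taking the physical root (0 < X < 1) gives X = 0.598.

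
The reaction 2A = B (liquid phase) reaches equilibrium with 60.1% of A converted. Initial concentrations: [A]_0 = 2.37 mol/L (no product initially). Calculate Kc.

Kc = 0.796 L/mol

Let X = conversion of A.
Concentrations: [A] = 2.37 − 2.37X; [B] = 1.19X.
At X = 0.601: [A] = 0.946, [B] = 0.712.
Kc = [B] / ([A]^2) = 0.796 L/mol.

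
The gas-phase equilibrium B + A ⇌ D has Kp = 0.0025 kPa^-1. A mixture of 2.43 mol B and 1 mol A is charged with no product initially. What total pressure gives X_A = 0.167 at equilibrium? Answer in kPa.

P = 116 kPa

Take 1 mol A as basis and let X be its fractional conversion, so ξ = X.
Mole table: n_B = 2.43 − X; n_A = 1 − X; n_D = X.
Total moles n_T = 3.43 − X.
Kp = p_D / (p_B p_A) with p_i = (n_i/n_T)·P.
At X = 0.167: the mole-fraction product g(X) = Π y_i^ν_i = 0.2891. Since Kp = g(X)·P^{-1}, P = (g/Kp)^(1/1) = (0.2891/0.0025)^(1/1) = 116 kPa.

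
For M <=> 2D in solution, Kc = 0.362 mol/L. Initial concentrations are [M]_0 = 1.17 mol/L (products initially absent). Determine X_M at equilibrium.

X = 0.242

Let X = conversion of M; extent ξ = 1.17·X mol/L.
Concentrations: [M] = 1.17 − 1.17X; [D] = 2.34X.
Kc = [D]^2 / ([M]).
Setting equal to 0.362 and solving for X on (0,1) gives X = 0.242.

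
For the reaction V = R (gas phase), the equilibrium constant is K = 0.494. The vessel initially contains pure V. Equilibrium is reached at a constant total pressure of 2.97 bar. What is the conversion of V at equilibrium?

X = 0.331

Take 1 mol V as basis and let X be its fractional conversion, so ξ = X.
Species balance: n_V = 1 − X; n_R = X.
Since Δν = 0, n_T = 1 throughout.
With p_i = (n_i/n_T)P, K = p_R / (p_V).
This yields a degree-1 equation in X; solving on (0,1), X = 0.331.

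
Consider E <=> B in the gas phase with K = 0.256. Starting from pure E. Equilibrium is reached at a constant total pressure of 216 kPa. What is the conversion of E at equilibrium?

Basis: 1 mol E initially; let X = conversion of E. Extent ξ = X.
Moles: n_E = 1 − X; n_B = X.
n_T stays at 1 (no change in mole number).
With p_i = (n_i/n_T)P, K = p_B / (p_E).
Substituting and setting equal to 0.256 gives a polynomial in X; the root in (0,1) is X = 0.204.

X = 0.204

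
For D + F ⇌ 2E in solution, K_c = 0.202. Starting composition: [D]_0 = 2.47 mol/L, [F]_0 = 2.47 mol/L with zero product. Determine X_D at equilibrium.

X = 0.183

Let X = conversion of D; extent ξ = 2.47·X mol/L.
Concentrations: [D] = 2.47 − 2.47X; [F] = 2.47 − 2.47X; [E] = 4.94X.
K_c = [E]^2 / ([D] [F]).
Equating to 0.202: the physical root is X = 0.183.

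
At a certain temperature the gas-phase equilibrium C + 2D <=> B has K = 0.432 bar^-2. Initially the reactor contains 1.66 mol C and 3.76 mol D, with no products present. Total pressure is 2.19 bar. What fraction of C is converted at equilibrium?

X = 0.418

Take 1.66 mol C as basis and let X be its fractional conversion, so ξ = 1.66X.
Mole table: n_C = 1.66 − 1.66X; n_D = 3.76 − 3.32X; n_B = 1.66X.
n_T = Σnᵢ = 5.42 − 3.32X.
Mole fractions y_i = n_i/n_T; K = p_B / (p_C p_D^2) with p_i = y_i·P.
Equating to 0.432 bar^-2 and solving on 0 < X < 1: X = 0.418.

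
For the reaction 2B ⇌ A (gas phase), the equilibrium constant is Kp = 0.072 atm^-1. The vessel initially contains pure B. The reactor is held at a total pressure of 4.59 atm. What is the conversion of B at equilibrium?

Take 1 mol B as basis and let X be its fractional conversion, so ξ = 0.5X.
At extent ξ: n_B = 1 − X; n_A = 0.5X.
Summing: n_T = 1 − 0.5X.
Mole fractions y_i = n_i/n_T; Kp = p_A / (p_B^2) with p_i = y_i·P.
Substituting and setting equal to 0.072 atm^-1 gives a polynomial in X; the root in (0,1) is X = 0.344.

X = 0.344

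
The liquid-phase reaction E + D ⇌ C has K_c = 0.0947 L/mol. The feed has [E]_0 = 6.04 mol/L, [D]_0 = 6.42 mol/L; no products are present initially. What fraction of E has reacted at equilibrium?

Let X = conversion of E; extent ξ = 6.04·X mol/L.
Concentrations: [E] = 6.04 − 6.04X; [D] = 6.42 − 6.04X; [C] = 6.04X.
K_c = [C] / ([E] [D]).
This equals 0.0947 at X = 0.303 (the root in 0 < X < 1).

X = 0.303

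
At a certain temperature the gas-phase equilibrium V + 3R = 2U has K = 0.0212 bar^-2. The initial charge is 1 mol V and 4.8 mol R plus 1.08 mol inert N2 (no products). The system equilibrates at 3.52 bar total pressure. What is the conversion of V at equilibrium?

Take 1 mol V as basis and let X be its fractional conversion, so ξ = X.
Species balance: n_V = 1 − X; n_R = 4.8 − 3X; n_U = 2X; n_I = 1.08 (inert).
Summing: n_T = 6.88 − 2X.
With p_i = (n_i/n_T)P, K = p_U^2 / (p_V p_R^3).
Substituting and setting equal to 0.0212 bar^-2 gives a polynomial in X; the root in (0,1) is X = 0.274.

X = 0.274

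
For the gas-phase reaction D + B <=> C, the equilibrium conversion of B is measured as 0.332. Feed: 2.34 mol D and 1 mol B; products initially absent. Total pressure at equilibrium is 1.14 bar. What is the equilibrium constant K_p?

Take 1 mol B as basis and let X be its fractional conversion, so ξ = X.
Mole table: n_D = 2.34 − X; n_B = 1 − X; n_C = X.
n_T = Σnᵢ = 3.34 − X.
At X = 0.332: n_D = 2.01, n_B = 0.668, n_C = 0.332, n_T = 3.01.
p_i = (n_i/n_T)·P. K_p = p_C / (p_D p_B) = 0.653 bar^-1.

K_p = 0.653 bar^-1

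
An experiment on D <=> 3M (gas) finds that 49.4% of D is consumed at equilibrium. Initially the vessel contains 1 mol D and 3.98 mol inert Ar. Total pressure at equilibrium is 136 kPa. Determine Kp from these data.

Basis: 1 mol D initially; let X = conversion of D. Extent ξ = X.
Moles: n_D = 1 − X; n_M = 3X; n_I = 3.98 (inert).
Summing: n_T = 4.98 + 2X.
At X = 0.494: n_D = 0.506, n_M = 1.48, n_T = 5.97.
p_i = (n_i/n_T)·P. Kp = p_M^3 / (p_D) = 3.34e+03 kPa^2.

Kp = 3.34e+03 kPa^2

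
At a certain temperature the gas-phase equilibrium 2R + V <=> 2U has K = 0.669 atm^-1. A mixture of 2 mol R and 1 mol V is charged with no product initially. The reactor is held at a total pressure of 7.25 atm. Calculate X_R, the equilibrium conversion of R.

Let X = conversion of R (basis 2 mol R); extent of reaction ξ = X.
Moles: n_R = 2 − 2X; n_V = 1 − X; n_U = 2X.
n_T = Σnᵢ = 3 − X.
Mole fractions y_i = n_i/n_T; K = p_U^2 / (p_R^2 p_V) with p_i = y_i·P.
Substituting and setting equal to 0.669 atm^-1 gives a polynomial in X; the root in (0,1) is X = 0.497.

X = 0.497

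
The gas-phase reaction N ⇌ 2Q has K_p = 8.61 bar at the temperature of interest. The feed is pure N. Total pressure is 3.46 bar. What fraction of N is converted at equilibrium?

X = 0.619

Basis: 1 mol N initially; let X = conversion of N. Extent ξ = X.
Mole table: n_N = 1 − X; n_Q = 2X.
n_T = Σnᵢ = 1 + X.
y_i = n_i/n_T, p_i = y_i·P. K_p = p_Q^2 / (p_N).
Equating to 8.61 bar and solving on 0 < X < 1: X = 0.619.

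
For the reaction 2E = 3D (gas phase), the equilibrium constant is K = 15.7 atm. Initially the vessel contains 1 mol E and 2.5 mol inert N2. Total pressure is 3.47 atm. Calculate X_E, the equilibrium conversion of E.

Let X = conversion of E (basis 1 mol E); extent of reaction ξ = 0.5X.
Species balance: n_E = 1 − X; n_D = 1.5X; n_I = 2.5 (inert).
Total moles n_T = 3.5 + 0.5X.
With p_i = (n_i/n_T)P, K = p_D^3 / (p_E^2).
Setting this equal to 15.7 atm and taking the physical root (0 < X < 1) gives X = 0.727.

X = 0.727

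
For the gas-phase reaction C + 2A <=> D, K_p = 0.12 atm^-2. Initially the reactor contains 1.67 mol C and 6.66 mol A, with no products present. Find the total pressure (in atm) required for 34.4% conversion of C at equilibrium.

Take 1.67 mol C as basis and let X be its fractional conversion, so ξ = 1.67X.
Species balance: n_C = 1.67 − 1.67X; n_A = 6.66 − 3.34X; n_D = 1.67X.
Summing: n_T = 8.33 − 3.34X.
K_p = p_D / (p_C p_A^2) with p_i = (n_i/n_T)·P.
At X = 0.344: the mole-fraction product g(X) = Π y_i^ν_i = 0.8904. Since K_p = g(X)·P^{-2}, P = (g/K_p)^(1/2) = (0.8904/0.12)^(1/2) = 2.72 atm.

P = 2.72 atm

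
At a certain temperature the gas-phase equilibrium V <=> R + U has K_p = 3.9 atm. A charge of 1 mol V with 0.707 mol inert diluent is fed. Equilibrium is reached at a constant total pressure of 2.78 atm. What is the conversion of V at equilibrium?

X = 0.813

Take 1 mol V as basis and let X be its fractional conversion, so ξ = X.
Mole table: n_V = 1 − X; n_R = X; n_U = X; n_I = 0.707 (inert).
Total moles n_T = 1.71 + X.
With p_i = (n_i/n_T)P, K_p = p_R p_U / (p_V).
This yields a degree-2 equation in X; solving on (0,1), X = 0.813.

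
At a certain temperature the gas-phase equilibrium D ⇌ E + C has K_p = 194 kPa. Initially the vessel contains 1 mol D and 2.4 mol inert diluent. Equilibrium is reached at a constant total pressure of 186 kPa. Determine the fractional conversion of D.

Let X = conversion of D (basis 1 mol D); extent of reaction ξ = X.
Moles: n_D = 1 − X; n_E = X; n_C = X; n_I = 2.4 (inert).
Summing: n_T = 3.4 + X.
With p_i = (n_i/n_T)P, K_p = p_E p_C / (p_D).
Substituting and setting equal to 194 kPa gives a polynomial in X; the root in (0,1) is X = 0.840.

X = 0.840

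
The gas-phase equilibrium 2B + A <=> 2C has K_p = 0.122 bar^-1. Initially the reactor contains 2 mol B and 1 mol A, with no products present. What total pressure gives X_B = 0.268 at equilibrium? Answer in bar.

P = 4.1 bar

Let X = conversion of B (basis 2 mol B); extent of reaction ξ = X.
Moles: n_B = 2 − 2X; n_A = 1 − X; n_C = 2X.
Summing: n_T = 3 − X.
K_p = p_C^2 / (p_B^2 p_A) with p_i = (n_i/n_T)·P.
At X = 0.268: the mole-fraction product g(X) = Π y_i^ν_i = 0.5003. Since K_p = g(X)·P^{-1}, P = (g/K_p)^(1/1) = (0.5003/0.122)^(1/1) = 4.1 bar.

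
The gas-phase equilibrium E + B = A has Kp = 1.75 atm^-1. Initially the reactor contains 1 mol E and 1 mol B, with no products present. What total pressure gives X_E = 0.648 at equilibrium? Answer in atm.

P = 4.04 atm

Basis: 1 mol E initially; let X = conversion of E. Extent ξ = X.
Moles: n_E = 1 − X; n_B = 1 − X; n_A = X.
Total moles n_T = 2 − X.
Kp = p_A / (p_E p_B) with p_i = (n_i/n_T)·P.
At X = 0.648: the mole-fraction product g(X) = Π y_i^ν_i = 7.071. Since Kp = g(X)·P^{-1}, P = (g/Kp)^(1/1) = (7.071/1.75)^(1/1) = 4.04 atm.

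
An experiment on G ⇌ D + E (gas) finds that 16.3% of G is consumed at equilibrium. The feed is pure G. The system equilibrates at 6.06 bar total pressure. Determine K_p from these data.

K_p = 0.165 bar

Basis: 1 mol G initially; let X = conversion of G. Extent ξ = X.
Species balance: n_G = 1 − X; n_D = X; n_E = X.
Total moles n_T = 1 + X.
At X = 0.163: n_G = 0.837, n_D = 0.163, n_E = 0.163, n_T = 1.16.
p_i = (n_i/n_T)·P. K_p = p_D p_E / (p_G) = 0.165 bar.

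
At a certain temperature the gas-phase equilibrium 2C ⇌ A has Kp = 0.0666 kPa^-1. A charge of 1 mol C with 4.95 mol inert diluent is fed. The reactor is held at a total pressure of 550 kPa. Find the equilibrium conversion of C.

X = 0.760

Let X = conversion of C (basis 1 mol C); extent of reaction ξ = 0.5X.
Mole table: n_C = 1 − X; n_A = 0.5X; n_I = 4.95 (inert).
Summing: n_T = 5.95 − 0.5X.
y_i = n_i/n_T, p_i = y_i·P. Kp = p_A / (p_C^2).
This yields a degree-2 equation in X; solving on (0,1), X = 0.760.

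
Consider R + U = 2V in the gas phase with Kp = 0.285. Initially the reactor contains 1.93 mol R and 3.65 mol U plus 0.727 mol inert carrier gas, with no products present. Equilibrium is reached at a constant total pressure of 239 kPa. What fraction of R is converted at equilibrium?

Let X = conversion of R (basis 1.93 mol R); extent of reaction ξ = 1.93X.
At extent ξ: n_R = 1.93 − 1.93X; n_U = 3.65 − 1.93X; n_V = 3.86X; n_I = 0.727 (inert).
Since Δν = 0, n_T = 6.31 throughout.
y_i = n_i/n_T, p_i = y_i·P. Kp = p_V^2 / (p_R p_U).
Setting this equal to 0.285 and taking the physical root (0 < X < 1) gives X = 0.286.

X = 0.286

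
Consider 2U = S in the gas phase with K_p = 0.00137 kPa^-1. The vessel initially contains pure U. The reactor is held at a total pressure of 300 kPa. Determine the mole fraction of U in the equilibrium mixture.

Basis: 1 mol U initially; let X = conversion of U. Extent ξ = 0.5X.
Moles: n_U = 1 − X; n_S = 0.5X.
Total moles n_T = 1 − 0.5X.
With p_i = (n_i/n_T)P, K_p = p_S / (p_U^2).
This yields a degree-2 equation in X; solving on (0,1), X = 0.385.
Then n_U = 0.615, n_T = 0.807, so y_U = 0.762.

y_U = 0.762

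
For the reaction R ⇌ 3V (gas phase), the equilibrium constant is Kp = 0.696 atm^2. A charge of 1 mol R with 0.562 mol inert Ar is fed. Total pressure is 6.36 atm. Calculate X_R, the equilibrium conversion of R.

X = 0.122

Let X = conversion of R (basis 1 mol R); extent of reaction ξ = X.
Mole table: n_R = 1 − X; n_V = 3X; n_I = 0.562 (inert).
Summing: n_T = 1.56 + 2X.
With p_i = (n_i/n_T)P, Kp = p_V^3 / (p_R).
Equating to 0.696 atm^2 and solving on 0 < X < 1: X = 0.122.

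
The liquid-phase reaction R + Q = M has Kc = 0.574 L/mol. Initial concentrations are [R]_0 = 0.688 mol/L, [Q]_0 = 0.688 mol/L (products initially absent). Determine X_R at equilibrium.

X = 0.233

Let X = conversion of R; extent ξ = 0.688·X mol/L.
Concentrations: [R] = 0.688 − 0.688X; [Q] = 0.688 − 0.688X; [M] = 0.688X.
Kc = [M] / ([R] [Q]).
This equals 0.574 at X = 0.233 (the root in 0 < X < 1).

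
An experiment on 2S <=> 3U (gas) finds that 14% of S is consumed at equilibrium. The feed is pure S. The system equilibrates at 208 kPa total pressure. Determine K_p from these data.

Basis: 1 mol S initially; let X = conversion of S. Extent ξ = 0.5X.
Species balance: n_S = 1 − X; n_U = 1.5X.
Summing: n_T = 1 + 0.5X.
At X = 0.14: n_S = 0.86, n_U = 0.21, n_T = 1.07.
p_i = (n_i/n_T)·P. K_p = p_U^3 / (p_S^2) = 2.43 kPa.

K_p = 2.43 kPa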